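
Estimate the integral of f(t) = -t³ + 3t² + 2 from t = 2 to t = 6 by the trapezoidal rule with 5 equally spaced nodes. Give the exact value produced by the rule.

-110

h = (6 − 2)/4 = 1.
Nodes t₀,…,t₄ = 2, 3, 4, 5, 6.
f(t) = -t³ + 3t² + 2: f₀=6, f₁=2, f₂=-14, f₃=-48, f₄=-106.
(h/2)·[f₀ + 2f₁ + 2f₂ + 2f₃ + f₄] = 0.5·(-220) = -110.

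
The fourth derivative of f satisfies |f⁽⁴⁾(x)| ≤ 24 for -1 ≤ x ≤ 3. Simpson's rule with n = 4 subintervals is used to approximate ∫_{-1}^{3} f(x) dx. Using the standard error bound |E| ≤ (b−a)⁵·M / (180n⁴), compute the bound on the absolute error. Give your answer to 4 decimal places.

|E| ≤ (4)⁵·24 / (180·4⁴) = 24576/46080 = 0.5333.

0.5333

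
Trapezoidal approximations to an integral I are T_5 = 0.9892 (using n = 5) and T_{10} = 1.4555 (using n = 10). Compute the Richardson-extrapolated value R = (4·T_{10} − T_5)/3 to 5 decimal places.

1.61093

R = (4·T_{10} − T_5) / 3 = (4·1.4555 − 0.9892)/3 = (4.8328)/3 = 1.61093.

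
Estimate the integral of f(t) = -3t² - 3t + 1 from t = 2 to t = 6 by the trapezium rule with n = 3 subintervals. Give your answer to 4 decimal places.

-255.5556

h = (6 − 2)/3 = 1.333333.
Nodes t₀,…,t₃ = 2, 3.333333, 4.666667, 6.
f(t) = -3t² - 3t + 1: f₀=-17, f₁=-42.333333, f₂=-78.333333, f₃=-125.
(h/2)·[f₀ + 2f₁ + 2f₂ + f₃] = 0.666667·(-383.333333) = -255.5556.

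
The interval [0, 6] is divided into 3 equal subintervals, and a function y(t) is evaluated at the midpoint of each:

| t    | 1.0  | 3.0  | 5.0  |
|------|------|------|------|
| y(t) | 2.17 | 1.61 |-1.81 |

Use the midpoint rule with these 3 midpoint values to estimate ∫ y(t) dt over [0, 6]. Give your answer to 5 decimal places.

3.94000

h = 2, n = 3.
h·[y(m₁) + y(m₂) + y(m₃)] = 2·(1.97) = 3.94000.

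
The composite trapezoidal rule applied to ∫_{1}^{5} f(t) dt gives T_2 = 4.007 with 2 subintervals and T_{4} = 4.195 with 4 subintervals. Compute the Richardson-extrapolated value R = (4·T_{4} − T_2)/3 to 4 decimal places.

4.2577

R = (4·T_{4} − T_2) / 3 = (4·4.195 − 4.007)/3 = (12.773)/3 = 4.2577.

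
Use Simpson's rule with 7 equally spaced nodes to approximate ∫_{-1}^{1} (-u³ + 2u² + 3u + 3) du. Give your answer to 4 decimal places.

7.3333

h = (1 − (-1))/6 = 0.333333.
Nodes u₀,…,u₆ = -1, -0.666667, -0.333333, 0, 0.333333, 0.666667, 1.
f(u) = -u³ + 2u² + 3u + 3: f₀=3, f₁=2.185185, f₂=2.259259, f₃=3, f₄=4.185185, f₅=5.592593, f₆=7.
(h/3)·[f₀ + 4f₁ + 2f₂ + 4f₃ + 2f₄ + 4f₅ + f₆] = 0.111111·(66) = 7.3333.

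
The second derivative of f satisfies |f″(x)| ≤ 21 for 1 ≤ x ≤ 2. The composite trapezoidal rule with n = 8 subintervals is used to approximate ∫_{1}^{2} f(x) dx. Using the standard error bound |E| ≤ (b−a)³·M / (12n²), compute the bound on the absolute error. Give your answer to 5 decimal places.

0.02734

|E| ≤ (1)³·21 / (12·8²) = 21/768 = 0.02734.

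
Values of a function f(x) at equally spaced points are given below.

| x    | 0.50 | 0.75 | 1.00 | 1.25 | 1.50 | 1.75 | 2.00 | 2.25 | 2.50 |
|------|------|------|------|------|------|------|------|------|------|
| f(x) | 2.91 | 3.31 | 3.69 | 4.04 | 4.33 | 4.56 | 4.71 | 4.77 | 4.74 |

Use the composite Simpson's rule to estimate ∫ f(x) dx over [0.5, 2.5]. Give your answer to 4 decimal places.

8.3192

h = 0.25, n = 8.
(h/3)·[y₀ + 4y₁ + 2y₂ + 4y₃ + 2y₄ + 4y₅ + 2y₆ + 4y₇ + y₈] = 0.083333·(99.83) = 8.3192.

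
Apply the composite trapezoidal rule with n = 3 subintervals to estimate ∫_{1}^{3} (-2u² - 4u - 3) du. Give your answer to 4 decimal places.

h = (3 − 1)/3 = 0.666667.
Nodes u₀,…,u₃ = 1, 1.666667, 2.333333, 3.
f(u) = -2u² - 4u - 3: f₀=-9, f₁=-15.222222, f₂=-23.222222, f₃=-33.
(h/2)·[f₀ + 2f₁ + 2f₂ + f₃] = 0.333333·(-118.888889) = -39.6296.

-39.6296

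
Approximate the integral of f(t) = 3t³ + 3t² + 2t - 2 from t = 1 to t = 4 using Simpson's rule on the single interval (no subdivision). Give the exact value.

263.25

S = (b−a)/6 · [f(1) + 4f(2.5) + f(4)] = 0.5·[6 + 4·68.625 + 246] = 263.25.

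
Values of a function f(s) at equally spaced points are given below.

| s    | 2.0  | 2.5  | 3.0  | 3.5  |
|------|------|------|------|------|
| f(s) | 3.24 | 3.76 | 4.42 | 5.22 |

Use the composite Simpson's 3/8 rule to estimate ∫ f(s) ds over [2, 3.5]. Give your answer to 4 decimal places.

6.1875

h = 0.5, n = 3.
(3h/8)·[y₀ + 3y₁ + 3y₂ + y₃] = 0.1875·(33.00) = 6.1875.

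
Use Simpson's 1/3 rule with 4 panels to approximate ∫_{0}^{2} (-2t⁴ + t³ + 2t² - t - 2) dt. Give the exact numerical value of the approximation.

-9.5

h = (2 − 0)/4 = 0.5.
Nodes t₀,…,t₄ = 0, 0.5, 1, 1.5, 2.
f(t) = -2t⁴ + t³ + 2t² - t - 2: f₀=-2, f₁=-2, f₂=-2, f₃=-5.75, f₄=-20.
(h/3)·[f₀ + 4f₁ + 2f₂ + 4f₃ + f₄] = 0.166667·(-57) = -9.5.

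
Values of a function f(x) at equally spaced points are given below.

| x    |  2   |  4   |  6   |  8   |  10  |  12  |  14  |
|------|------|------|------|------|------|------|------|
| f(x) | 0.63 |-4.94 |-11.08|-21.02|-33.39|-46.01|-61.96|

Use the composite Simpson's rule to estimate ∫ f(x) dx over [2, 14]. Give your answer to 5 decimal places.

-292.10000

h = 2, n = 6.
(h/3)·[y₀ + 4y₁ + 2y₂ + 4y₃ + 2y₄ + 4y₅ + y₆] = 0.666667·(-438.15) = -292.10000.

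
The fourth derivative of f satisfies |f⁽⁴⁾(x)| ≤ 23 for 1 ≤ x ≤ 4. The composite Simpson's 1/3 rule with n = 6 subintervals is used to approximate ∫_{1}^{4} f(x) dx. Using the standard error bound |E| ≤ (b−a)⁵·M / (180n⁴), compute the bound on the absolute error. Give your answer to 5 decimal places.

|E| ≤ (3)⁵·23 / (180·6⁴) = 5589/233280 = 0.02396.

0.02396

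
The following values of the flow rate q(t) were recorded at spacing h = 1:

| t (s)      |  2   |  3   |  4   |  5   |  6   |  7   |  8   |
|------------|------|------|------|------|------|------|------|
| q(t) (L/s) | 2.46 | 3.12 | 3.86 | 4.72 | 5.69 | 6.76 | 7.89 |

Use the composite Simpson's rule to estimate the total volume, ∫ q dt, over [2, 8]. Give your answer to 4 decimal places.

29.2833

h = 1, n = 6.
(h/3)·[y₀ + 4y₁ + 2y₂ + 4y₃ + 2y₄ + 4y₅ + y₆] = 0.333333·(87.85) = 29.2833.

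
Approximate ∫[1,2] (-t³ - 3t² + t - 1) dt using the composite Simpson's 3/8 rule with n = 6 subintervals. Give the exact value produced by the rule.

h = (2 − 1)/6 = 0.166667.
Nodes t₀,…,t₆ = 1, 1.166667, 1.333333, 1.5, 1.666667, 1.833333, 2.
f(t) = -t³ - 3t² + t - 1: f₀=-4, f₁=-5.504630, f₂=-7.370370, f₃=-9.625, f₄=-12.296296, f₅=-15.412037, f₆=-19.
(3h/8)·[f₀ + 3f₁ + 3f₂ + 2f₃ + 3f₄ + 3f₅ + f₆] = 0.0625·(-164) = -10.25.

-10.25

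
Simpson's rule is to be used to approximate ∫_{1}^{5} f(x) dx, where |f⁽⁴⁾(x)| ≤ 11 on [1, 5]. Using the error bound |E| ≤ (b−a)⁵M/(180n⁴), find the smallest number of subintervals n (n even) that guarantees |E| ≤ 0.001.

Need 11264/(180n⁴) ≤ 0.001.
n⁴ ≥ 11264/(180·0.001) = 62577.8 ⇒ n ≥ 15.8163, so the smallest even n is 16. (n must be even for Simpson's rule.)

16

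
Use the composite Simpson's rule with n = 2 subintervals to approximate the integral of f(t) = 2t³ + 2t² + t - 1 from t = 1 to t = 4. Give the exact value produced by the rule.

h = (4 − 1)/2 = 1.5.
Nodes t₀,…,t₂ = 1, 2.5, 4.
f(t) = 2t³ + 2t² + t - 1: f₀=4, f₁=45.25, f₂=163.
(h/3)·[f₀ + 4f₁ + f₂] = 0.5·(348) = 174.

174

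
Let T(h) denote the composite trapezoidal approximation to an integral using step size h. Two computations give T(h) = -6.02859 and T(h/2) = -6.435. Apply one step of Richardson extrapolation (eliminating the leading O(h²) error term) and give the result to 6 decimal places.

-6.570470

R = (4·T(h/2) − T(h)) / 3 = (4·(-6.435) − (-6.02859))/3 = (-19.71141)/3 = -6.570470.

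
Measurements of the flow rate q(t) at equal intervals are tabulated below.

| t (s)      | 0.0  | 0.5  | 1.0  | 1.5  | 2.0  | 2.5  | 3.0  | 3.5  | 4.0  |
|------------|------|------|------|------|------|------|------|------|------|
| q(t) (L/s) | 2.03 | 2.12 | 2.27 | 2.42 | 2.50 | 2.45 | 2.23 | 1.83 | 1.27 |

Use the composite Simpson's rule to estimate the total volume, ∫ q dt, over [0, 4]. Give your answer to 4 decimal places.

h = 0.5, n = 8.
(h/3)·[y₀ + 4y₁ + 2y₂ + 4y₃ + 2y₄ + 4y₅ + 2y₆ + 4y₇ + y₈] = 0.166667·(52.58) = 8.7633.

8.7633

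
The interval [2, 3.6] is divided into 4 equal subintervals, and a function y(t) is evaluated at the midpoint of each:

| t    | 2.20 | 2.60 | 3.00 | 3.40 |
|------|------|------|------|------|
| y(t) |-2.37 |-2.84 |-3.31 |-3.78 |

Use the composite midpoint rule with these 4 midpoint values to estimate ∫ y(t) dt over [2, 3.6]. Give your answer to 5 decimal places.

h = 0.4, n = 4.
h·[y(m₁) + y(m₂) + y(m₃) + y(m₄)] = 0.4·(-12.30) = -4.92000.

-4.92000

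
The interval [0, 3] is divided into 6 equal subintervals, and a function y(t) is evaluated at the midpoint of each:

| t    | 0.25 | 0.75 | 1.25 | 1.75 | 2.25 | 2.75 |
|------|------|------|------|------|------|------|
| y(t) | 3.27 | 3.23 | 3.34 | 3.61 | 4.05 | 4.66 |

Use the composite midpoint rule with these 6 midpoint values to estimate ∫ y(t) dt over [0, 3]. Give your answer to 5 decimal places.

h = 0.5, n = 6.
h·[y(m₁) + y(m₂) + y(m₃) + y(m₄) + y(m₅) + y(m₆)] = 0.5·(22.16) = 11.08000.

11.08000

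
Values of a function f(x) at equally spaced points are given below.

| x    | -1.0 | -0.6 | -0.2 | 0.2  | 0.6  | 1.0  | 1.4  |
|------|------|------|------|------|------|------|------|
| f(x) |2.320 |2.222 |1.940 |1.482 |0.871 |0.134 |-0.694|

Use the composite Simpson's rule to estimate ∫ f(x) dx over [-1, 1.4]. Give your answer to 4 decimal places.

3.0133

h = 0.4, n = 6.
(h/3)·[y₀ + 4y₁ + 2y₂ + 4y₃ + 2y₄ + 4y₅ + y₆] = 0.133333·(22.600) = 3.0133.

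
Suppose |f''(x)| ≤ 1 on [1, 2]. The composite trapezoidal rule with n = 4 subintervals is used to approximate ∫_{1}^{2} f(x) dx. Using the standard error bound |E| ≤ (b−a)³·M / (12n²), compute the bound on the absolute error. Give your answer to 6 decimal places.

|E| ≤ (1)³·1 / (12·4²) = 1/192 = 0.005208.

0.005208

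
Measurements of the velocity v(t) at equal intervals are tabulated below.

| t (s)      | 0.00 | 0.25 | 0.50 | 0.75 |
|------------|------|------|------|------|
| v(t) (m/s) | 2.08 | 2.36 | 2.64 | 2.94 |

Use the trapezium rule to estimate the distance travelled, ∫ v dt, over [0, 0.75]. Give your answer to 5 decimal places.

h = 0.25, n = 3.
(h/2)·[y₀ + 2y₁ + 2y₂ + y₃] = 0.125·(15.02) = 1.87750.

1.87750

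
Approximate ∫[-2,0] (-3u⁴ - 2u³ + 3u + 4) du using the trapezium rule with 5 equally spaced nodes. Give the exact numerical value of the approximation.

-10.6875

h = (0 − (-2))/4 = 0.5.
Nodes u₀,…,u₄ = -2, -1.5, -1, -0.5, 0.
f(u) = -3u⁴ - 2u³ + 3u + 4: f₀=-34, f₁=-8.9375, f₂=0, f₃=2.5625, f₄=4.
(h/2)·[f₀ + 2f₁ + 2f₂ + 2f₃ + f₄] = 0.25·(-42.75) = -10.6875.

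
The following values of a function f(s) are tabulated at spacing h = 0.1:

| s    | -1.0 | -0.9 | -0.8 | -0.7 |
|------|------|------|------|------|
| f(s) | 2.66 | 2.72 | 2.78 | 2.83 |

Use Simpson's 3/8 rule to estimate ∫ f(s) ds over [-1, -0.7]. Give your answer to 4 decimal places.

0.8246

h = 0.1, n = 3.
(3h/8)·[y₀ + 3y₁ + 3y₂ + y₃] = 0.0375·(21.99) = 0.8246.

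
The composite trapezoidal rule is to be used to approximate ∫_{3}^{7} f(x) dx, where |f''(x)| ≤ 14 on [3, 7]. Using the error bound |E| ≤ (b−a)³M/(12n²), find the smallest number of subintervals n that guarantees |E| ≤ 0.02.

62

Need 896/(12n²) ≤ 0.02.
n² ≥ 896/(12·0.02) = 3733.33 ⇒ n ≥ 61.1010, so the smallest n is 62.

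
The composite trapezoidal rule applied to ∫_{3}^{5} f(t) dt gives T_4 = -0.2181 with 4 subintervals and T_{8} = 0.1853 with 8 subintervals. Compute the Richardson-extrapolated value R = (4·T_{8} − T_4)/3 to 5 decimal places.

0.31977

R = (4·T_{8} − T_4) / 3 = (4·0.1853 − (-0.2181))/3 = (0.9593)/3 = 0.31977.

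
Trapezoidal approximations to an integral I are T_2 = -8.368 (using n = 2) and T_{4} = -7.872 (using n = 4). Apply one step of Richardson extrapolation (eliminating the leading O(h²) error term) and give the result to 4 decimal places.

-7.7067

R = (4·T_{4} − T_2) / 3 = (4·(-7.872) − (-8.368))/3 = (-23.120)/3 = -7.7067.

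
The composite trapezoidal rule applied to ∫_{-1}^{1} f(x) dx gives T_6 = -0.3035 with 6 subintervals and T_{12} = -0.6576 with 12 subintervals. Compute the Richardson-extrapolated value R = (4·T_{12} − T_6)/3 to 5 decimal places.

R = (4·T_{12} − T_6) / 3 = (4·(-0.6576) − (-0.3035))/3 = (-2.3269)/3 = -0.77563.

-0.77563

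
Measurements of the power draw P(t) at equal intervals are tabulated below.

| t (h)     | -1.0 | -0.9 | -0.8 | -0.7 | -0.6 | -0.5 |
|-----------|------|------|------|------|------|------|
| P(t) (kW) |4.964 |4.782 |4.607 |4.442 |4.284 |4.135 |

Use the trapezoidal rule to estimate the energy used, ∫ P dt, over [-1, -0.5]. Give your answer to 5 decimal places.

2.26645

h = 0.1, n = 5.
(h/2)·[y₀ + 2y₁ + 2y₂ + 2y₃ + 2y₄ + y₅] = 0.05·(45.329) = 2.26645.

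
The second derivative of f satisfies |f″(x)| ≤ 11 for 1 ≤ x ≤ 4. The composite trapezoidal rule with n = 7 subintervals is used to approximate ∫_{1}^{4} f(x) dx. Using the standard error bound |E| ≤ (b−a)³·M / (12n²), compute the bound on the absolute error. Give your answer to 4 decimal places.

|E| ≤ (3)³·11 / (12·7²) = 297/588 = 0.5051.

0.5051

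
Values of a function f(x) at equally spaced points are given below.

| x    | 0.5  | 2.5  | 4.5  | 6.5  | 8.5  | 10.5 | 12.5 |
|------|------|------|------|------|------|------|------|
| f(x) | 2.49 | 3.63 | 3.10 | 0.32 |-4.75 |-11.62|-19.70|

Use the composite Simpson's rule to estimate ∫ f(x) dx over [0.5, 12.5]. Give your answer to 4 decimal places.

-34.1267

h = 2, n = 6.
(h/3)·[y₀ + 4y₁ + 2y₂ + 4y₃ + 2y₄ + 4y₅ + y₆] = 0.666667·(-51.19) = -34.1267.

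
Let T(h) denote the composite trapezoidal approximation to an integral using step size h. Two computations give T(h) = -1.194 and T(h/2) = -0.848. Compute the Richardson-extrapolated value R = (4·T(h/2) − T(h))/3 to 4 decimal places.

-0.7327

R = (4·T(h/2) − T(h)) / 3 = (4·(-0.848) − (-1.194))/3 = (-2.198)/3 = -0.7327.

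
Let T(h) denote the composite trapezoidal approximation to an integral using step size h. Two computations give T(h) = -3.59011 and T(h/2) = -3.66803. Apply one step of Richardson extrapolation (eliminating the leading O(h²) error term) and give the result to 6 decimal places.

-3.694003

R = (4·T(h/2) − T(h)) / 3 = (4·(-3.66803) − (-3.59011))/3 = (-11.08201)/3 = -3.694003.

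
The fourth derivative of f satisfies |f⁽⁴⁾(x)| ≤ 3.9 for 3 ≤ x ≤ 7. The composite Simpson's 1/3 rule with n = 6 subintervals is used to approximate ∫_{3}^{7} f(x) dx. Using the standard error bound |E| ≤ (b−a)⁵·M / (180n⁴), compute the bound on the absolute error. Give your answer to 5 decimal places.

0.01712

|E| ≤ (4)⁵·3.9 / (180·6⁴) = 3993.6/233280 = 0.01712.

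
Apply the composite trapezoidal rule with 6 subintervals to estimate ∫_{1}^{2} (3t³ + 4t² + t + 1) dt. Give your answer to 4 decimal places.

23.1644

h = (2 − 1)/6 = 0.166667.
Nodes t₀,…,t₆ = 1, 1.166667, 1.333333, 1.5, 1.666667, 1.833333, 2.
f(t) = 3t³ + 4t² + t + 1: f₀=9, f₁=12.375, f₂=16.555556, f₃=21.625, f₄=27.666667, f₅=34.763889, f₆=43.
(h/2)·[f₀ + 2f₁ + 2f₂ + 2f₃ + 2f₄ + 2f₅ + f₆] = 0.083333·(277.972222) = 23.1644.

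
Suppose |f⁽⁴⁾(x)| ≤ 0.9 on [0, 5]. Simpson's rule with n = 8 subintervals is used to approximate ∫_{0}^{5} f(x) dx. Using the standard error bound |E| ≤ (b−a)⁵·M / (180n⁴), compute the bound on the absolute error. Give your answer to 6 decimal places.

0.003815

|E| ≤ (5)⁵·0.9 / (180·8⁴) = 2812.5/737280 = 0.003815.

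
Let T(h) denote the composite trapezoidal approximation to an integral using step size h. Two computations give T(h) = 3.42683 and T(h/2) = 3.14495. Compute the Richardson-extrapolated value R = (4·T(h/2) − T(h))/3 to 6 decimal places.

R = (4·T(h/2) − T(h)) / 3 = (4·3.14495 − 3.42683)/3 = (9.15297)/3 = 3.050990.

3.050990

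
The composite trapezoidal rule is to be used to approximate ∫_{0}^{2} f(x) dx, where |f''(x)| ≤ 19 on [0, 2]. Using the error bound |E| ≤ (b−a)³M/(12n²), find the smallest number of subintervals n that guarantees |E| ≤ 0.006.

Need 152/(12n²) ≤ 0.006.
n² ≥ 152/(12·0.006) = 2111.11 ⇒ n ≥ 45.9468, so the smallest n is 46.

46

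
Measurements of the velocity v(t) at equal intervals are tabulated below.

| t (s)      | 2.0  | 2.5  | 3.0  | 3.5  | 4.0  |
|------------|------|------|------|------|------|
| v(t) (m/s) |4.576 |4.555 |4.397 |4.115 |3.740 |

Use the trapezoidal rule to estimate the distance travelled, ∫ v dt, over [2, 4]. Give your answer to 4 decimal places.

h = 0.5, n = 4.
(h/2)·[y₀ + 2y₁ + 2y₂ + 2y₃ + y₄] = 0.25·(34.450) = 8.6125.

8.6125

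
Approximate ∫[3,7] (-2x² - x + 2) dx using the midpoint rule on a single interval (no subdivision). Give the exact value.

M = (b−a)·f(5) = 4·(-53) = -212.

-212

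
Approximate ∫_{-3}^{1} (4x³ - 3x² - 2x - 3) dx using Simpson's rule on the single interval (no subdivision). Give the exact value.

S = (b−a)/6 · [f(-3) + 4f(-1) + f(1)] = 0.666667·[(-132) + 4·(-8) + (-4)] = -112.

-112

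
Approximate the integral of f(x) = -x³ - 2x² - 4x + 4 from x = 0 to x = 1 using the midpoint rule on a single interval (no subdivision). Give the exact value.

M = (b−a)·f(0.5) = 1·(1.375) = 1.375.

1.375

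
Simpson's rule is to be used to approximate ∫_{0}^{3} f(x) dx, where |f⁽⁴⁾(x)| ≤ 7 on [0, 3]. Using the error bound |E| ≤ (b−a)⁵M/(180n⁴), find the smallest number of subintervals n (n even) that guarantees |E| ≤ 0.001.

10

Need 1701/(180n⁴) ≤ 0.001.
n⁴ ≥ 1701/(180·0.001) = 9450 ⇒ n ≥ 9.8596, so the smallest even n is 10. (n must be even for Simpson's rule.)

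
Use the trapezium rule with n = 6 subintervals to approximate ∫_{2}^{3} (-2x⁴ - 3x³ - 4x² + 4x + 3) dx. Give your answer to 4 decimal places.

h = (3 − 2)/6 = 0.166667.
Nodes x₀,…,x₆ = 2, 2.166667, 2.333333, 2.5, 2.666667, 2.833333, 3.
f(x) = -2x⁴ - 3x³ - 4x² + 4x + 3: f₀=-61, f₁=-81.700617, f₂=-106.839506, f₃=-137, f₄=-172.802469, f₅=-214.904321, f₆=-264.
(h/2)·[f₀ + 2f₁ + 2f₂ + 2f₃ + 2f₄ + 2f₅ + f₆] = 0.083333·(-1751.493827) = -145.9578.

-145.9578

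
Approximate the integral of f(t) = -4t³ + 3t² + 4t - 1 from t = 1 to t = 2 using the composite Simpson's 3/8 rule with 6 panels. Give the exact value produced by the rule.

-3

h = (2 − 1)/6 = 0.166667.
Nodes t₀,…,t₆ = 1, 1.166667, 1.333333, 1.5, 1.666667, 1.833333, 2.
f(t) = -4t³ + 3t² + 4t - 1: f₀=2, f₁=1.398148, f₂=0.185185, f₃=-1.75, f₄=-4.518519, f₅=-8.231481, f₆=-13.
(3h/8)·[f₀ + 3f₁ + 3f₂ + 2f₃ + 3f₄ + 3f₅ + f₆] = 0.0625·(-48) = -3.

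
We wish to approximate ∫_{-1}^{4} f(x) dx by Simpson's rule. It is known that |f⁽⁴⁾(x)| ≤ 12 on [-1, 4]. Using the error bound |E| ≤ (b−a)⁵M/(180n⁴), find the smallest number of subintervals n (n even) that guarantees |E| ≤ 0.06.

Need 37500/(180n⁴) ≤ 0.06.
n⁴ ≥ 37500/(180·0.06) = 3472.22 ⇒ n ≥ 7.6763, so the smallest even n is 8. (n must be even for Simpson's rule.)

8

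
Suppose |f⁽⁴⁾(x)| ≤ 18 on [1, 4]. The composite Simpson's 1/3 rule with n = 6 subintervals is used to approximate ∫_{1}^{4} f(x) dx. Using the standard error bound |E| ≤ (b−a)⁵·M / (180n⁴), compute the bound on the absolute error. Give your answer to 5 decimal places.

|E| ≤ (3)⁵·18 / (180·6⁴) = 4374/233280 = 0.01875.

0.01875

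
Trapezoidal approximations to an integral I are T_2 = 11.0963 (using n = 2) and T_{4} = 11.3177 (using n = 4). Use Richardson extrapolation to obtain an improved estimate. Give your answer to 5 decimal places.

11.39150

R = (4·T_{4} − T_2) / 3 = (4·11.3177 − 11.0963)/3 = (34.1745)/3 = 11.39150.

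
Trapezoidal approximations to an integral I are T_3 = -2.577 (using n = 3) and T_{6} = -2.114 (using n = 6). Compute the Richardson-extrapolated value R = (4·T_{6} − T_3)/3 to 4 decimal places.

R = (4·T_{6} − T_3) / 3 = (4·(-2.114) − (-2.577))/3 = (-5.879)/3 = -1.9597.

-1.9597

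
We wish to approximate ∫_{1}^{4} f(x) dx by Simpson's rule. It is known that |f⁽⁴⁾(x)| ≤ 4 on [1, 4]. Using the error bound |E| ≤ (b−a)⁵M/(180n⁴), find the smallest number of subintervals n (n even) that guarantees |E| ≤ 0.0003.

Need 972/(180n⁴) ≤ 0.0003.
n⁴ ≥ 972/(180·0.0003) = 18000 ⇒ n ≥ 11.5829, so the smallest even n is 12. (n must be even for Simpson's rule.)

12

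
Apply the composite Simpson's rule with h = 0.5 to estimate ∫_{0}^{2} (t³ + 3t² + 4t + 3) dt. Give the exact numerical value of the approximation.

26

h = (2 − 0)/4 = 0.5.
Nodes t₀,…,t₄ = 0, 0.5, 1, 1.5, 2.
f(t) = t³ + 3t² + 4t + 3: f₀=3, f₁=5.875, f₂=11, f₃=19.125, f₄=31.
(h/3)·[f₀ + 4f₁ + 2f₂ + 4f₃ + f₄] = 0.166667·(156) = 26.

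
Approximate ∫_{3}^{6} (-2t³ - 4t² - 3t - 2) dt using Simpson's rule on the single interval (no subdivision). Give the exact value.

S = (b−a)/6 · [f(3) + 4f(4.5) + f(6)] = 0.5·[(-101) + 4·(-278.75) + (-596)] = -906.

-906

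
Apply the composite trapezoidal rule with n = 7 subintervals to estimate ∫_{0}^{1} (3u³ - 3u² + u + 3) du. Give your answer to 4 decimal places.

h = (1 − 0)/7 = 0.142857.
Nodes u₀,…,u₇ = 0, 0.142857, 0.285714, 0.428571, 0.571429, 0.714286, 0.857143, 1.
f(u) = 3u³ - 3u² + u + 3: f₀=3, f₁=3.090379, f₂=3.110787, f₃=3.113703, f₄=3.151603, f₅=3.276968, f₆=3.542274, f₇=4.
(h/2)·[f₀ + 2f₁ + 2f₂ + 2f₃ + 2f₄ + 2f₅ + 2f₆ + f₇] = 0.071429·(45.571429) = 3.2551.

3.2551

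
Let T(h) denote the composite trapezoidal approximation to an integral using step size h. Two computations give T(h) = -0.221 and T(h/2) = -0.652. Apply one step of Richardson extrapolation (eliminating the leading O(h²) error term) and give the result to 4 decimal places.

-0.7957

R = (4·T(h/2) − T(h)) / 3 = (4·(-0.652) − (-0.221))/3 = (-2.387)/3 = -0.7957.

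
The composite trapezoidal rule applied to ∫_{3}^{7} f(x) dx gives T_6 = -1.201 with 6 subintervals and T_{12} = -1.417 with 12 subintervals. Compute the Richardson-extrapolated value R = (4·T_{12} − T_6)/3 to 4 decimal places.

-1.4890

R = (4·T_{12} − T_6) / 3 = (4·(-1.417) − (-1.201))/3 = (-4.467)/3 = -1.4890.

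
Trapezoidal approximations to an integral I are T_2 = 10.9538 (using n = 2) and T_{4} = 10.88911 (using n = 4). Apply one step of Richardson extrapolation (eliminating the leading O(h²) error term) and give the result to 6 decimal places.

10.867547

R = (4·T_{4} − T_2) / 3 = (4·10.88911 − 10.9538)/3 = (32.60264)/3 = 10.867547.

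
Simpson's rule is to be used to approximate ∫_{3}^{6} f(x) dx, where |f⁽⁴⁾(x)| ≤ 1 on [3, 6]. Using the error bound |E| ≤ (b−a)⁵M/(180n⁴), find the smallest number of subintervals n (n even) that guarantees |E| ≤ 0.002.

6

Need 243/(180n⁴) ≤ 0.002.
n⁴ ≥ 243/(180·0.002) = 675 ⇒ n ≥ 5.0971, so the smallest even n is 6. (n must be even for Simpson's rule.)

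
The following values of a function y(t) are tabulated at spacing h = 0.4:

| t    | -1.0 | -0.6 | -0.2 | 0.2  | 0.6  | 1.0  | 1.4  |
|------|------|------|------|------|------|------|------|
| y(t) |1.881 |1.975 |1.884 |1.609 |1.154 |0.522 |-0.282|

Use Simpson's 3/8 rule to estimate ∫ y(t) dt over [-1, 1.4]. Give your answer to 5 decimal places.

h = 0.4, n = 6.
(3h/8)·[y₀ + 3y₁ + 3y₂ + 2y₃ + 3y₄ + 3y₅ + y₆] = 0.15·(21.422) = 3.21330.

3.21330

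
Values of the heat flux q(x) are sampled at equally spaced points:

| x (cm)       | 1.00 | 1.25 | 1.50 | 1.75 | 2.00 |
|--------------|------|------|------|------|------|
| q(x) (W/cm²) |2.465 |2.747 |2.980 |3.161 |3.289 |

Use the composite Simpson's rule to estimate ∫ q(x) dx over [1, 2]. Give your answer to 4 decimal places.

h = 0.25, n = 4.
(h/3)·[y₀ + 4y₁ + 2y₂ + 4y₃ + y₄] = 0.083333·(35.346) = 2.9455.

2.9455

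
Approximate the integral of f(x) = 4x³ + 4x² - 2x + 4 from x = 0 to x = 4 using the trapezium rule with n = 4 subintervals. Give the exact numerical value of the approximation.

360

h = (4 − 0)/4 = 1.
Nodes x₀,…,x₄ = 0, 1, 2, 3, 4.
f(x) = 4x³ + 4x² - 2x + 4: f₀=4, f₁=10, f₂=48, f₃=142, f₄=316.
(h/2)·[f₀ + 2f₁ + 2f₂ + 2f₃ + f₄] = 0.5·(720) = 360.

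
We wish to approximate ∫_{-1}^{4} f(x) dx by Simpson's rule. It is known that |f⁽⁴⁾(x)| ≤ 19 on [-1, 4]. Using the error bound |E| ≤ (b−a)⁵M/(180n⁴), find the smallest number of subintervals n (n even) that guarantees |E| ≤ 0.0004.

32

Need 59375/(180n⁴) ≤ 0.0004.
n⁴ ≥ 59375/(180·0.0004) = 824653 ⇒ n ≥ 30.1348, so the smallest even n is 32. (n must be even for Simpson's rule.)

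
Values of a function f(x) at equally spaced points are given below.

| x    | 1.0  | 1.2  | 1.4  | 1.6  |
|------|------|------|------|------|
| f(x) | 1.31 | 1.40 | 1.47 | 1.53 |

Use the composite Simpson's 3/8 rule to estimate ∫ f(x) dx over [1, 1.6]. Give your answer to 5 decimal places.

h = 0.2, n = 3.
(3h/8)·[y₀ + 3y₁ + 3y₂ + y₃] = 0.075·(11.45) = 0.85875.

0.85875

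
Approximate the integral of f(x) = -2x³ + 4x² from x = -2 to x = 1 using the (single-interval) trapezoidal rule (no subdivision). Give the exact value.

T = (b−a)/2 · [f(-2) + f(1)] = 1.5·[32 + 2] = 51.

51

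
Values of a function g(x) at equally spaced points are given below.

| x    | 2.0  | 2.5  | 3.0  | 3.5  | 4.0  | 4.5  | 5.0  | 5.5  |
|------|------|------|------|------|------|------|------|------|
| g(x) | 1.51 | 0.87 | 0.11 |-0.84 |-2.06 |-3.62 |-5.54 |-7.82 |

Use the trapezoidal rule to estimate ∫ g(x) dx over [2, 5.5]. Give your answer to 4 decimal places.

-7.1175

h = 0.5, n = 7.
(h/2)·[y₀ + 2y₁ + 2y₂ + 2y₃ + 2y₄ + 2y₅ + 2y₆ + y₇] = 0.25·(-28.47) = -7.1175.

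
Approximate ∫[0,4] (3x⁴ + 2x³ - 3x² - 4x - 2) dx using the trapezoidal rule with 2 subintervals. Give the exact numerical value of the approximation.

h = (4 − 0)/2 = 2.
Nodes x₀,…,x₂ = 0, 2, 4.
f(x) = 3x⁴ + 2x³ - 3x² - 4x - 2: f₀=-2, f₁=42, f₂=830.
(h/2)·[f₀ + 2f₁ + f₂] = 1·(912) = 912.

912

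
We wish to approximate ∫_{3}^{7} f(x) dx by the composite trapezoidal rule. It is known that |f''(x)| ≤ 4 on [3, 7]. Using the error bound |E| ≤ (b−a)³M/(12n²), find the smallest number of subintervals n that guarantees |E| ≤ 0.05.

21

Need 256/(12n²) ≤ 0.05.
n² ≥ 256/(12·0.05) = 426.667 ⇒ n ≥ 20.6559, so the smallest n is 21.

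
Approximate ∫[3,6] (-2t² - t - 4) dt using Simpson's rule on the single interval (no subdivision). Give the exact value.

S = (b−a)/6 · [f(3) + 4f(4.5) + f(6)] = 0.5·[(-25) + 4·(-49) + (-82)] = -151.5.

-151.5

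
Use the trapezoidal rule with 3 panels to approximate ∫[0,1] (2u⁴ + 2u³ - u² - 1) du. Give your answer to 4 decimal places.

-0.3230

h = (1 − 0)/3 = 0.333333.
Nodes u₀,…,u₃ = 0, 0.333333, 0.666667, 1.
f(u) = 2u⁴ + 2u³ - u² - 1: f₀=-1, f₁=-1.012346, f₂=-0.456790, f₃=2.
(h/2)·[f₀ + 2f₁ + 2f₂ + f₃] = 0.166667·(-1.938272) = -0.3230.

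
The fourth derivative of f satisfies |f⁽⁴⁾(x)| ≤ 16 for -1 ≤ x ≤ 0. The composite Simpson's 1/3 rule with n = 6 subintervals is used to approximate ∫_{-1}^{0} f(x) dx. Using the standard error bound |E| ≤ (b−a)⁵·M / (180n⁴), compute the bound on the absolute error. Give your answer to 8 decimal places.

|E| ≤ (1)⁵·16 / (180·6⁴) = 16/233280 = 0.00006859.

0.00006859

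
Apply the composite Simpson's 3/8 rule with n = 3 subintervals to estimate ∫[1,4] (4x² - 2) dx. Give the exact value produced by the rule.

h = (4 − 1)/3 = 1.
Nodes x₀,…,x₃ = 1, 2, 3, 4.
f(x) = 4x² - 2: f₀=2, f₁=14, f₂=34, f₃=62.
(3h/8)·[f₀ + 3f₁ + 3f₂ + f₃] = 0.375·(208) = 78.

78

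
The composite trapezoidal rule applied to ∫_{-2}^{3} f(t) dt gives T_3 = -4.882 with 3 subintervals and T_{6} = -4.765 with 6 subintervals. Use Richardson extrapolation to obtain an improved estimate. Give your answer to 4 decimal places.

-4.7260

R = (4·T_{6} − T_3) / 3 = (4·(-4.765) − (-4.882))/3 = (-14.178)/3 = -4.7260.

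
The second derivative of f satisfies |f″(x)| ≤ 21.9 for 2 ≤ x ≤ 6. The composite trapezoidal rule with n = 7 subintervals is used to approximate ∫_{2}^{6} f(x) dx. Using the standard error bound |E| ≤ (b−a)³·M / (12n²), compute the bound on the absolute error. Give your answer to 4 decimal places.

|E| ≤ (4)³·21.9 / (12·7²) = 1401.6/588 = 2.3837.

2.3837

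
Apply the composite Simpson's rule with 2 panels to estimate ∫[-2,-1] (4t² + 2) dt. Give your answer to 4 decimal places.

11.3333

h = (-1 − (-2))/2 = 0.5.
Nodes t₀,…,t₂ = -2, -1.5, -1.
f(t) = 4t² + 2: f₀=18, f₁=11, f₂=6.
(h/3)·[f₀ + 4f₁ + f₂] = 0.166667·(68) = 11.3333.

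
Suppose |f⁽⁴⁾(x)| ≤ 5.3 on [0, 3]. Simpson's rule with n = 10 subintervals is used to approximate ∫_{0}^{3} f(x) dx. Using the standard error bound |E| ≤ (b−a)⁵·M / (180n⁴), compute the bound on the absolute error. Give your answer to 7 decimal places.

|E| ≤ (3)⁵·5.3 / (180·10⁴) = 1287.9/1800000 = 0.0007155.

0.0007155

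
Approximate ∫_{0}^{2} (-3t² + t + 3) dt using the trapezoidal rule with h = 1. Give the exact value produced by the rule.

-1

h = (2 − 0)/2 = 1.
Nodes t₀,…,t₂ = 0, 1, 2.
f(t) = -3t² + t + 3: f₀=3, f₁=1, f₂=-7.
(h/2)·[f₀ + 2f₁ + f₂] = 0.5·(-2) = -1.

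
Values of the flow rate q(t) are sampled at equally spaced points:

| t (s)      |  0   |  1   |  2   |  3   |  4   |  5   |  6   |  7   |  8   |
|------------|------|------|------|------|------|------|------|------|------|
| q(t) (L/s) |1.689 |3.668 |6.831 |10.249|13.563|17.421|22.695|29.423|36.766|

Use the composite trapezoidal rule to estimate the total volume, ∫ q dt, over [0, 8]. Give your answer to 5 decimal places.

h = 1, n = 8.
(h/2)·[y₀ + 2y₁ + 2y₂ + 2y₃ + 2y₄ + 2y₅ + 2y₆ + 2y₇ + y₈] = 0.5·(246.155) = 123.07750.

123.07750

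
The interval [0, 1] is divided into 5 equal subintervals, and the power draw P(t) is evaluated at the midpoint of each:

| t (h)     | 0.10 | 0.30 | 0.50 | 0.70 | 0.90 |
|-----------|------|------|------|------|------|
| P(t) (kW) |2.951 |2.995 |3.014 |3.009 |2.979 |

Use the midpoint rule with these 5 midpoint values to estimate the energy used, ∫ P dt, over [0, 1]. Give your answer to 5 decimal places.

h = 0.2, n = 5.
h·[y(m₁) + y(m₂) + y(m₃) + y(m₄) + y(m₅)] = 0.2·(14.948) = 2.98960.

2.98960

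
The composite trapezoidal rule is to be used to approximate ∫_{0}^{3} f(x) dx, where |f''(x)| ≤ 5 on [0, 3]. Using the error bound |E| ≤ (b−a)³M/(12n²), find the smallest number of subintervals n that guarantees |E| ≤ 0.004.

54

Need 135/(12n²) ≤ 0.004.
n² ≥ 135/(12·0.004) = 2812.5 ⇒ n ≥ 53.0330, so the smallest n is 54.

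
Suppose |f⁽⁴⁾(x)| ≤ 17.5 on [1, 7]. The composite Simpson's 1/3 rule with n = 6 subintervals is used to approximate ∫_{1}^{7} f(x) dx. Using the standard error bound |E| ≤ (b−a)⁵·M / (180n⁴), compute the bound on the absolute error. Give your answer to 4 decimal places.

|E| ≤ (6)⁵·17.5 / (180·6⁴) = 136080/233280 = 0.5833.

0.5833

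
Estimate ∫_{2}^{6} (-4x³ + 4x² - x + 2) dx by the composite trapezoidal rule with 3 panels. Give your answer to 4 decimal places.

h = (6 − 2)/3 = 1.333333.
Nodes x₀,…,x₃ = 2, 3.333333, 4.666667, 6.
f(x) = -4x³ + 4x² - x + 2: f₀=-16, f₁=-105.037037, f₂=-322.074074, f₃=-724.
(h/2)·[f₀ + 2f₁ + 2f₂ + f₃] = 0.666667·(-1594.222222) = -1062.8148.

-1062.8148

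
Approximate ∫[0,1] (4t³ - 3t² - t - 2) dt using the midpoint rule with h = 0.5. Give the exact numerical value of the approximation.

h = (1 − 0)/2 = 0.5.
Midpoints m₁,…,m₂ = 0.25, 0.75.
f(m₁)=-2.375, f(m₂)=-2.75.
h·[f(m₁) + f(m₂)] = 0.5·(-5.125) = -2.5625.

-2.5625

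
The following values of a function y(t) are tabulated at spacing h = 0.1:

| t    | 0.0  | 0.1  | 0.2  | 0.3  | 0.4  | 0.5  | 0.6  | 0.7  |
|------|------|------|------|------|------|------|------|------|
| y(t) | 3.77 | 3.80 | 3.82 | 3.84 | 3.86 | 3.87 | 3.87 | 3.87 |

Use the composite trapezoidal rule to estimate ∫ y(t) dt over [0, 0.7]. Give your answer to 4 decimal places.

2.6880

h = 0.1, n = 7.
(h/2)·[y₀ + 2y₁ + 2y₂ + 2y₃ + 2y₄ + 2y₅ + 2y₆ + y₇] = 0.05·(53.76) = 2.6880.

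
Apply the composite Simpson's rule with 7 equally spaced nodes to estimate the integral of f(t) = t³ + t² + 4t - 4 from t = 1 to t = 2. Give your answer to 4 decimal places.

8.0833

h = (2 − 1)/6 = 0.166667.
Nodes t₀,…,t₆ = 1, 1.166667, 1.333333, 1.5, 1.666667, 1.833333, 2.
f(t) = t³ + t² + 4t - 4: f₀=2, f₁=3.615741, f₂=5.481481, f₃=7.625, f₄=10.074074, f₅=12.856481, f₆=16.
(h/3)·[f₀ + 4f₁ + 2f₂ + 4f₃ + 2f₄ + 4f₅ + f₆] = 0.055556·(145.5) = 8.0833.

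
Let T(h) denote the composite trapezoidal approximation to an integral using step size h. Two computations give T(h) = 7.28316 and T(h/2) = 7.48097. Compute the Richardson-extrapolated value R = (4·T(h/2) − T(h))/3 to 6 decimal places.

R = (4·T(h/2) − T(h)) / 3 = (4·7.48097 − 7.28316)/3 = (22.64072)/3 = 7.546907.

7.546907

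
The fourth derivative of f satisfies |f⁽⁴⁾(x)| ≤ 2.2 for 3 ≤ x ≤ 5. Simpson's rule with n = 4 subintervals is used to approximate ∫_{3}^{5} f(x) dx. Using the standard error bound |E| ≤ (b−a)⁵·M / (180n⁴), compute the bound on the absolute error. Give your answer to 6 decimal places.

|E| ≤ (2)⁵·2.2 / (180·4⁴) = 70.4/46080 = 0.001528.

0.001528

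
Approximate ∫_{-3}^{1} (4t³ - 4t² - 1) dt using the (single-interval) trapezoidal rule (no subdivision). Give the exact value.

-292

T = (b−a)/2 · [f(-3) + f(1)] = 2·[(-145) + (-1)] = -292.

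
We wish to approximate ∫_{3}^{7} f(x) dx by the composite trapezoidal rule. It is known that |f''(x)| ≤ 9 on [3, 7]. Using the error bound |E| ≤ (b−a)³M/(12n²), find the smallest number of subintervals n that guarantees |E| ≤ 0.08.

Need 576/(12n²) ≤ 0.08.
n² ≥ 576/(12·0.08) = 600 ⇒ n ≥ 24.4949, so the smallest n is 25.

25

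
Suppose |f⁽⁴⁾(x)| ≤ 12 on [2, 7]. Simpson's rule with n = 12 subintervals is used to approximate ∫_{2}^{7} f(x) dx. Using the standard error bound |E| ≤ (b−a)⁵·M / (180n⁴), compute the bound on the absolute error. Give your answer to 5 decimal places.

|E| ≤ (5)⁵·12 / (180·12⁴) = 37500/3732480 = 0.01005.

0.01005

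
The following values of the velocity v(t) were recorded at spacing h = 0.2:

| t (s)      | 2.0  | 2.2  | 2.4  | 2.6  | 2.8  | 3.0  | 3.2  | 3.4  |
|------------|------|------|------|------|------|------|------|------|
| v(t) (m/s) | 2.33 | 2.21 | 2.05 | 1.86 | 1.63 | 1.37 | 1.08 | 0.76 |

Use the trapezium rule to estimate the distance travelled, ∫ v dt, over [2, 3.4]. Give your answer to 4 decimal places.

h = 0.2, n = 7.
(h/2)·[y₀ + 2y₁ + 2y₂ + 2y₃ + 2y₄ + 2y₅ + 2y₆ + y₇] = 0.1·(23.49) = 2.3490.

2.3490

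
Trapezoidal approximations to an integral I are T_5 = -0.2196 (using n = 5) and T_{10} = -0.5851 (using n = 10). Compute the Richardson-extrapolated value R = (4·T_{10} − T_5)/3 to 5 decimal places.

R = (4·T_{10} − T_5) / 3 = (4·(-0.5851) − (-0.2196))/3 = (-2.1208)/3 = -0.70693.

-0.70693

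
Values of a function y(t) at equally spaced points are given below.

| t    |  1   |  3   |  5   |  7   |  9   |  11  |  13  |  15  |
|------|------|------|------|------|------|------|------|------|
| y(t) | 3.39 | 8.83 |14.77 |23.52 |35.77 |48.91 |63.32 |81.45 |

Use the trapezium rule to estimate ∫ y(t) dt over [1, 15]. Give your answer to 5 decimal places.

h = 2, n = 7.
(h/2)·[y₀ + 2y₁ + 2y₂ + 2y₃ + 2y₄ + 2y₅ + 2y₆ + y₇] = 1·(475.08) = 475.08000.

475.08000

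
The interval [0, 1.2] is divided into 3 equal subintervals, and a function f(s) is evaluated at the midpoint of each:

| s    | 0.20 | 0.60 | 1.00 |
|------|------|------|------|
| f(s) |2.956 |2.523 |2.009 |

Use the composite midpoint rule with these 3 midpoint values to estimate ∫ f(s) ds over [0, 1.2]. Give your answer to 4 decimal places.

2.9952

h = 0.4, n = 3.
h·[y(m₁) + y(m₂) + y(m₃)] = 0.4·(7.488) = 2.9952.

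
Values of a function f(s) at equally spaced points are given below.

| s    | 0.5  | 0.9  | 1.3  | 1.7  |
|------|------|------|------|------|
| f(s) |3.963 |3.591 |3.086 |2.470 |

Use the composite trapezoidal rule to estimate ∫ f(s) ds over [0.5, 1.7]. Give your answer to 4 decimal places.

3.9574

h = 0.4, n = 3.
(h/2)·[y₀ + 2y₁ + 2y₂ + y₃] = 0.2·(19.787) = 3.9574.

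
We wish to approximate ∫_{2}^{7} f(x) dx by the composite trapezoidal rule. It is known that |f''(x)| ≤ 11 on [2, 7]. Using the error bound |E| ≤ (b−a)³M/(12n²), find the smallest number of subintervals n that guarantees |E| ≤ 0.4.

17

Need 1375/(12n²) ≤ 0.4.
n² ≥ 1375/(12·0.4) = 286.458 ⇒ n ≥ 16.9251, so the smallest n is 17.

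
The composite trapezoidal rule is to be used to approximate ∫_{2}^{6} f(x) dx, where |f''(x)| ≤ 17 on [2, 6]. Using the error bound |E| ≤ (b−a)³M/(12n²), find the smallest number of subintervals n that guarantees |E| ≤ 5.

5

Need 1088/(12n²) ≤ 5.
n² ≥ 1088/(12·5) = 18.1333 ⇒ n ≥ 4.2583, so the smallest n is 5.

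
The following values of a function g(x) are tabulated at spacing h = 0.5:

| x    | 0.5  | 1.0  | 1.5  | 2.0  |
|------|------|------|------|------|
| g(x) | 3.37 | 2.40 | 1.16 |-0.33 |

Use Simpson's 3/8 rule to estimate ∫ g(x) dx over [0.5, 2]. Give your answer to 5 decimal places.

h = 0.5, n = 3.
(3h/8)·[y₀ + 3y₁ + 3y₂ + y₃] = 0.1875·(13.72) = 2.57250.

2.57250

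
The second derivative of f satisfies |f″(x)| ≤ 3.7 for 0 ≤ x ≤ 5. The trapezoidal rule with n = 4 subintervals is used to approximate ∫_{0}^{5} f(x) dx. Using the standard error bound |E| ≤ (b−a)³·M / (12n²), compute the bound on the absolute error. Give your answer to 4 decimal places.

2.4089

|E| ≤ (5)³·3.7 / (12·4²) = 462.5/192 = 2.4089.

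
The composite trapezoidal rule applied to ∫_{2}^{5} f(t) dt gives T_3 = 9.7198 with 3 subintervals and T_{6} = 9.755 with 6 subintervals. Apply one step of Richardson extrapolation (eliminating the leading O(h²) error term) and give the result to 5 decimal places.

9.76673

R = (4·T_{6} − T_3) / 3 = (4·9.755 − 9.7198)/3 = (29.3002)/3 = 9.76673.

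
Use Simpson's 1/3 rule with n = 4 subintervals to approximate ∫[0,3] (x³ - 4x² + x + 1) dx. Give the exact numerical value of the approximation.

h = (3 − 0)/4 = 0.75.
Nodes x₀,…,x₄ = 0, 0.75, 1.5, 2.25, 3.
f(x) = x³ - 4x² + x + 1: f₀=1, f₁=-0.078125, f₂=-3.125, f₃=-5.609375, f₄=-5.
(h/3)·[f₀ + 4f₁ + 2f₂ + 4f₃ + f₄] = 0.25·(-33) = -8.25.

-8.25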